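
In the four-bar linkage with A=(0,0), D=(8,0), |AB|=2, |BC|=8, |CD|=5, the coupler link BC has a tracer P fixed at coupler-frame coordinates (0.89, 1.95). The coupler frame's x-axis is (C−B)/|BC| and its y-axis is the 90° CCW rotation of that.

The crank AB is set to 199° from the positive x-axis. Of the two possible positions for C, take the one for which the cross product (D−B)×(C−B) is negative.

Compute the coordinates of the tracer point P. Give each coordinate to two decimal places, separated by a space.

-0.23 0.70

A=(0,0), D=(8.00,0)
B = A + 2.00·(cos199°, sin199°) = (-1.8910, -0.6511)
|BD| = 9.9124
circle(B,8.00) ∩ circle(D,5.00): a=6.9234, h=4.0082
  candidates: C₊=(4.7542,3.8032) cross=39.731; C₋=(5.2808,-4.1959) cross=-39.731
  mode - wants cross < 0 → take C=(5.2808,-4.1959) (cross=-39.731)
ex = (C−B)/|BC| = (0.8965,-0.4431); ey = (0.4431,0.8965)
P = B + 0.89·ex + 1.95·ey = (-0.2291,0.7026)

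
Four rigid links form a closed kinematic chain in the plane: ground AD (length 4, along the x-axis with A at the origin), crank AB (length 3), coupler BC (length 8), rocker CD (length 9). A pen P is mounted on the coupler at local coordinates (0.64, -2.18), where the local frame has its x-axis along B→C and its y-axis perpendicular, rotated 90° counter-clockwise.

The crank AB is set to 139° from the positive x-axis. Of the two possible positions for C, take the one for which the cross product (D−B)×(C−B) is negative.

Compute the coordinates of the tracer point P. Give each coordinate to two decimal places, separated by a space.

-4.48 1.45

A=(0,0), D=(4.00,0)
B = A + 3.00·(cos139°, sin139°) = (-2.2641, 1.9682)
|BD| = 6.5661
circle(B,8.00) ∩ circle(D,9.00): a=1.9885, h=7.7489
  candidates: C₊=(1.9557,8.7647) cross=50.880; C₋=(-2.6898,-6.0205) cross=-50.880
  mode - wants cross < 0 → take C=(-2.6898,-6.0205) (cross=-50.880)
ex = (C−B)/|BC| = (-0.0532,-0.9986); ey = (0.9986,-0.0532)
P = B + 0.64·ex + -2.18·ey = (-4.4751,1.4451)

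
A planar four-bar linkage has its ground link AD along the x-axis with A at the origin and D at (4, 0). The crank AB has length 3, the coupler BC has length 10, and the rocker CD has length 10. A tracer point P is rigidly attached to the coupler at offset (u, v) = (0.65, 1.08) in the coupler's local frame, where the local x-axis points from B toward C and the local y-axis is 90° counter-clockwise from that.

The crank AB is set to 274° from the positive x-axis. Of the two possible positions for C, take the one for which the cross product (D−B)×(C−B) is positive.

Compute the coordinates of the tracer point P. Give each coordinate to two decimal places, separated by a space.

A=(0,0), D=(4.00,0)
B = A + 3.00·(cos274°, sin274°) = (0.2093, -2.9927)
|BD| = 4.8297
circle(B,10.00) ∩ circle(D,10.00): a=2.4148, h=9.7040
  candidates: C₊=(-3.9084,6.1202) cross=46.867; C₋=(8.1177,-9.1129) cross=-46.867
  mode + wants cross > 0 → take C=(-3.9084,6.1202) (cross=46.867)
ex = (C−B)/|BC| = (-0.4118,0.9113); ey = (-0.9113,-0.4118)
P = B + 0.65·ex + 1.08·ey = (-1.0426,-2.8451)

-1.04 -2.85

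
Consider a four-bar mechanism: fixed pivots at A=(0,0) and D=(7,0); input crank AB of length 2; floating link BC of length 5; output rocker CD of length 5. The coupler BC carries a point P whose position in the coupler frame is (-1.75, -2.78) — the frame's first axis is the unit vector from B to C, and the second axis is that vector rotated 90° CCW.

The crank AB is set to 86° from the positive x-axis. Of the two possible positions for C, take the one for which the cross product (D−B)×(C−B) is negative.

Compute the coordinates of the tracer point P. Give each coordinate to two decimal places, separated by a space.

A=(0,0), D=(7.00,0)
B = A + 2.00·(cos86°, sin86°) = (0.1395, 1.9951)
|BD| = 7.1447
circle(B,5.00) ∩ circle(D,5.00): a=3.5724, h=3.4983
  candidates: C₊=(4.5466,4.3567) cross=24.995; C₋=(2.5929,-2.3616) cross=-24.995
  mode - wants cross < 0 → take C=(2.5929,-2.3616) (cross=-24.995)
ex = (C−B)/|BC| = (0.4907,-0.8713); ey = (0.8713,0.4907)
P = B + -1.75·ex + -2.78·ey = (-3.1415,2.1559)

-3.14 2.16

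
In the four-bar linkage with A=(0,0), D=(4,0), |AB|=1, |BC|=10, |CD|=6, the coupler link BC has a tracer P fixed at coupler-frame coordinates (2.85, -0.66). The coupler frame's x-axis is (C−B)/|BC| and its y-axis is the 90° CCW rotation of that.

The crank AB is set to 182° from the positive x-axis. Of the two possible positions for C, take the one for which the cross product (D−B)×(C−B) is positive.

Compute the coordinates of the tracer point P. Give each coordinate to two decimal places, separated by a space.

A=(0,0), D=(4.00,0)
B = A + 1.00·(cos182°, sin182°) = (-0.9994, -0.0349)
|BD| = 4.9995
circle(B,10.00) ∩ circle(D,6.00): a=8.9004, h=4.5589
  candidates: C₊=(7.8689,4.5860) cross=22.792; C₋=(7.9326,-4.5315) cross=-22.792
  mode + wants cross > 0 → take C=(7.8689,4.5860) (cross=22.792)
ex = (C−B)/|BC| = (0.8868,0.4621); ey = (-0.4621,0.8868)
P = B + 2.85·ex + -0.66·ey = (1.8331,0.6967)

1.83 0.70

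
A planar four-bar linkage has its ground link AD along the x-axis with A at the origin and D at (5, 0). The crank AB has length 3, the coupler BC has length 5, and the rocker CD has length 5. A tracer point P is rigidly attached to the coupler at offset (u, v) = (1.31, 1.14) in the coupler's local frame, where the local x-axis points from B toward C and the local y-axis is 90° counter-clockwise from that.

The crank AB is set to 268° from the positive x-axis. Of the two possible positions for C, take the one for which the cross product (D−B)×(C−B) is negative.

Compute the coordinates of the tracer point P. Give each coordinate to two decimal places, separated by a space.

1.55 -2.47

A=(0,0), D=(5.00,0)
B = A + 3.00·(cos268°, sin268°) = (-0.1047, -2.9982)
|BD| = 5.9200
circle(B,5.00) ∩ circle(D,5.00): a=2.9600, h=4.0297
  candidates: C₊=(0.4068,1.9756) cross=23.856; C₋=(4.4885,-4.9738) cross=-23.856
  mode - wants cross < 0 → take C=(4.4885,-4.9738) (cross=-23.856)
ex = (C−B)/|BC| = (0.9186,-0.3951); ey = (0.3951,0.9186)
P = B + 1.31·ex + 1.14·ey = (1.5491,-2.4685)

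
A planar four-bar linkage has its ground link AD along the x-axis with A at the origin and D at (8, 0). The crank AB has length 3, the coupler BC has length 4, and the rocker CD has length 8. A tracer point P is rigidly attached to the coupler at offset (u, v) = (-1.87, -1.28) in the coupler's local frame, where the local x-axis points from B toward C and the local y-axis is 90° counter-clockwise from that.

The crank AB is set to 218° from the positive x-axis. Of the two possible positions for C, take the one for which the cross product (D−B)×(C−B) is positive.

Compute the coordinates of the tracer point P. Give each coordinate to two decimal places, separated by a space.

-2.51 -4.11

A=(0,0), D=(8.00,0)
B = A + 3.00·(cos218°, sin218°) = (-2.3640, -1.8470)
|BD| = 10.5273
circle(B,4.00) ∩ circle(D,8.00): a=2.9839, h=2.6639
  candidates: C₊=(0.1062,1.2991) cross=28.044; C₋=(1.0409,-3.9461) cross=-28.044
  mode + wants cross > 0 → take C=(0.1062,1.2991) (cross=28.044)
ex = (C−B)/|BC| = (0.6176,0.7865); ey = (-0.7865,0.6176)
P = B + -1.87·ex + -1.28·ey = (-2.5121,-4.1083)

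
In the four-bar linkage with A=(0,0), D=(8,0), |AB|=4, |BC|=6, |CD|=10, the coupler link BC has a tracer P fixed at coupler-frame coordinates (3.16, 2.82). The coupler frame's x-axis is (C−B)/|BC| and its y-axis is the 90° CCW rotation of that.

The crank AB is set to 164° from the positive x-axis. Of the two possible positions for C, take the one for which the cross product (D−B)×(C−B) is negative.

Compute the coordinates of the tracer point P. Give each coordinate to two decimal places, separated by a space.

0.12 -0.39

A=(0,0), D=(8.00,0)
B = A + 4.00·(cos164°, sin164°) = (-3.8450, 1.1025)
|BD| = 11.8962
circle(B,6.00) ∩ circle(D,10.00): a=3.2582, h=5.0383
  candidates: C₊=(-0.1339,5.8172) cross=59.936; C₋=(-1.0678,-4.2160) cross=-59.936
  mode - wants cross < 0 → take C=(-1.0678,-4.2160) (cross=-59.936)
ex = (C−B)/|BC| = (0.4629,-0.8864); ey = (0.8864,0.4629)
P = B + 3.16·ex + 2.82·ey = (0.1173,-0.3933)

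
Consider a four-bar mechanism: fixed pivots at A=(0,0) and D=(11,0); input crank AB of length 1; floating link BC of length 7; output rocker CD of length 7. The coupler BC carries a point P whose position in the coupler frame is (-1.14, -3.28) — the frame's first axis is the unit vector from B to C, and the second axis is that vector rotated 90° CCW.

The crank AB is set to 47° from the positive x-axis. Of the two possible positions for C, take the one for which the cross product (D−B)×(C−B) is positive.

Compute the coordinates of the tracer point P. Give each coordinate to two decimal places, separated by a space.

1.82 -2.55

A=(0,0), D=(11.00,0)
B = A + 1.00·(cos47°, sin47°) = (0.6820, 0.7314)
|BD| = 10.3439
circle(B,7.00) ∩ circle(D,7.00): a=5.1719, h=4.7171
  candidates: C₊=(6.1745,5.0710) cross=48.793; C₋=(5.5075,-4.3396) cross=-48.793
  mode + wants cross > 0 → take C=(6.1745,5.0710) (cross=48.793)
ex = (C−B)/|BC| = (0.7846,0.6199); ey = (-0.6199,0.7846)
P = B + -1.14·ex + -3.28·ey = (1.8209,-2.5490)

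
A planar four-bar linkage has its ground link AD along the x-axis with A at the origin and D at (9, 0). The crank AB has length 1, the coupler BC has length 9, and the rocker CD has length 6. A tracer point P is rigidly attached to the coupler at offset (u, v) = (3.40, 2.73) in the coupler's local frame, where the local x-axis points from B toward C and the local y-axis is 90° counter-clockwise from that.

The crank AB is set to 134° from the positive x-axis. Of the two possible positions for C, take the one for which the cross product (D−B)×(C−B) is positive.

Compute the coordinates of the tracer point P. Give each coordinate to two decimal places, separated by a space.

0.68 4.86

A=(0,0), D=(9.00,0)
B = A + 1.00·(cos134°, sin134°) = (-0.6947, 0.7193)
|BD| = 9.7213
circle(B,9.00) ∩ circle(D,6.00): a=7.1752, h=5.4330
  candidates: C₊=(6.8628,5.6065) cross=52.816; C₋=(6.0588,-5.2297) cross=-52.816
  mode + wants cross > 0 → take C=(6.8628,5.6065) (cross=52.816)
ex = (C−B)/|BC| = (0.8397,0.5430); ey = (-0.5430,0.8397)
P = B + 3.40·ex + 2.73·ey = (0.6780,4.8580)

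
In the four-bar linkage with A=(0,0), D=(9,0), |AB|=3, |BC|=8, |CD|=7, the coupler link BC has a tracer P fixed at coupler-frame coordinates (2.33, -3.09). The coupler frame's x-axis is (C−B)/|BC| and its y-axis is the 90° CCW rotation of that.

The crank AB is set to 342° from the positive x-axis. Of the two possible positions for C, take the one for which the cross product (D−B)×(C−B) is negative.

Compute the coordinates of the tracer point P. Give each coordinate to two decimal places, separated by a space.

2.06 -4.72

A=(0,0), D=(9.00,0)
B = A + 3.00·(cos342°, sin342°) = (2.8532, -0.9271)
|BD| = 6.2163
circle(B,8.00) ∩ circle(D,7.00): a=4.3147, h=6.7367
  candidates: C₊=(6.1149,6.3778) cross=41.878; C₋=(8.1242,-6.9450) cross=-41.878
  mode - wants cross < 0 → take C=(8.1242,-6.9450) (cross=-41.878)
ex = (C−B)/|BC| = (0.6589,-0.7522); ey = (0.7522,0.6589)
P = B + 2.33·ex + -3.09·ey = (2.0639,-4.7157)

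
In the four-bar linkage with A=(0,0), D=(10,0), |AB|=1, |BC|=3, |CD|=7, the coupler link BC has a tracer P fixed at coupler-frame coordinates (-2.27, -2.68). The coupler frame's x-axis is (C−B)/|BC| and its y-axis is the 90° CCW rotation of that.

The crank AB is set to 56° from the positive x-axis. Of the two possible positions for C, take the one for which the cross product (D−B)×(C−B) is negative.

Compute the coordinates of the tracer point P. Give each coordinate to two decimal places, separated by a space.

-2.82 -0.13

A=(0,0), D=(10.00,0)
B = A + 1.00·(cos56°, sin56°) = (0.5592, 0.8290)
|BD| = 9.4771
circle(B,3.00) ∩ circle(D,7.00): a=2.6282, h=1.4465
  candidates: C₊=(3.3039,2.0401) cross=13.709; C₋=(3.0508,-0.8418) cross=-13.709
  mode - wants cross < 0 → take C=(3.0508,-0.8418) (cross=-13.709)
ex = (C−B)/|BC| = (0.8305,-0.5570); ey = (0.5570,0.8305)
P = B + -2.27·ex + -2.68·ey = (-2.8188,-0.1325)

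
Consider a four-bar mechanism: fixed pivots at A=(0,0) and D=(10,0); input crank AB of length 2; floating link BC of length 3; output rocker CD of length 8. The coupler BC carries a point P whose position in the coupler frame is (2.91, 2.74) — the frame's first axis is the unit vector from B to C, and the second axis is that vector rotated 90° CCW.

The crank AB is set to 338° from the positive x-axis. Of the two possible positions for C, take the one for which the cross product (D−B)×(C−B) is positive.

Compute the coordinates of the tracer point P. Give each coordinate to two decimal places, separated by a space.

A=(0,0), D=(10.00,0)
B = A + 2.00·(cos338°, sin338°) = (1.8544, -0.7492)
|BD| = 8.1800
circle(B,3.00) ∩ circle(D,8.00): a=0.7282, h=2.9103
  candidates: C₊=(2.3129,2.2155) cross=23.806; C₋=(2.8460,-3.5806) cross=-23.806
  mode + wants cross > 0 → take C=(2.3129,2.2155) (cross=23.806)
ex = (C−B)/|BC| = (0.1528,0.9882); ey = (-0.9882,0.1528)
P = B + 2.91·ex + 2.74·ey = (-0.4087,2.5454)

-0.41 2.55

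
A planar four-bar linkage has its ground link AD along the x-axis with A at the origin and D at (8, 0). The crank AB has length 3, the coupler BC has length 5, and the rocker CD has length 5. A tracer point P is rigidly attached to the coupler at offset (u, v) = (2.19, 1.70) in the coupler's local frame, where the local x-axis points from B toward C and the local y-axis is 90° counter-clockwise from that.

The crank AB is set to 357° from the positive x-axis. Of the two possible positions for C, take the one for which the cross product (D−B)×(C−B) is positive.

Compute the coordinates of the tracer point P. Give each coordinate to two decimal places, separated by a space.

A=(0,0), D=(8.00,0)
B = A + 3.00·(cos357°, sin357°) = (2.9959, -0.1570)
|BD| = 5.0066
circle(B,5.00) ∩ circle(D,5.00): a=2.5033, h=4.3282
  candidates: C₊=(5.3622,4.2476) cross=21.670; C₋=(5.6337,-4.4046) cross=-21.670
  mode + wants cross > 0 → take C=(5.3622,4.2476) (cross=21.670)
ex = (C−B)/|BC| = (0.4733,0.8809); ey = (-0.8809,0.4733)
P = B + 2.19·ex + 1.70·ey = (2.5348,2.5768)

2.53 2.58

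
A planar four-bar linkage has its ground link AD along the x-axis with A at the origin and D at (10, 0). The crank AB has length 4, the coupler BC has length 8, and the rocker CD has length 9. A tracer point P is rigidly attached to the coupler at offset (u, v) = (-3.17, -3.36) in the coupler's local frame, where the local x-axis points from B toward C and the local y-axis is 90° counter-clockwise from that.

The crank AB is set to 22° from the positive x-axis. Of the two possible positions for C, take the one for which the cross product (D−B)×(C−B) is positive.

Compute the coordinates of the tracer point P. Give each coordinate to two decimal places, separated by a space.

5.24 -2.86

A=(0,0), D=(10.00,0)
B = A + 4.00·(cos22°, sin22°) = (3.7087, 1.4984)
|BD| = 6.4672
circle(B,8.00) ∩ circle(D,9.00): a=1.9193, h=7.7664
  candidates: C₊=(7.3752,8.6088) cross=50.227; C₋=(3.7764,-6.5013) cross=-50.227
  mode + wants cross > 0 → take C=(7.3752,8.6088) (cross=50.227)
ex = (C−B)/|BC| = (0.4583,0.8888); ey = (-0.8888,0.4583)
P = B + -3.17·ex + -3.36·ey = (5.2422,-2.8590)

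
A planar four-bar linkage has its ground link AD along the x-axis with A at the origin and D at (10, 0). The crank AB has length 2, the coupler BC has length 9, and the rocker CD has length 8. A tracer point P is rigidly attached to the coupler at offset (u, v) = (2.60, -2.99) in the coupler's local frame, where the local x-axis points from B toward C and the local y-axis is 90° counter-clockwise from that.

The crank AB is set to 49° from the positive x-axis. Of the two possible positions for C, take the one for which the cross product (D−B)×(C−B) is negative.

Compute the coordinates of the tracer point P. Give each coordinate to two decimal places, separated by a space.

-0.18 -2.16

A=(0,0), D=(10.00,0)
B = A + 2.00·(cos49°, sin49°) = (1.3121, 1.5094)
|BD| = 8.8180
circle(B,9.00) ∩ circle(D,8.00): a=5.3729, h=7.2202
  candidates: C₊=(7.8417,7.7034) cross=63.668; C₋=(5.3699,-6.5239) cross=-63.668
  mode - wants cross < 0 → take C=(5.3699,-6.5239) (cross=-63.668)
ex = (C−B)/|BC| = (0.4509,-0.8926); ey = (0.8926,0.4509)
P = B + 2.60·ex + -2.99·ey = (-0.1845,-2.1594)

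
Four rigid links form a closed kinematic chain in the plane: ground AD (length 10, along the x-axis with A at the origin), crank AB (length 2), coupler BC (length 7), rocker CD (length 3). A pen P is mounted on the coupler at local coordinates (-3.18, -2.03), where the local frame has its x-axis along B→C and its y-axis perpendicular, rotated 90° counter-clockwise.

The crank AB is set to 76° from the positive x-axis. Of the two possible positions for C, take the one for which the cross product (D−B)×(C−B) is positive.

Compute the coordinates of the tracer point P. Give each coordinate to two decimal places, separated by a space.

A=(0,0), D=(10.00,0)
B = A + 2.00·(cos76°, sin76°) = (0.4838, 1.9406)
|BD| = 9.7120
circle(B,7.00) ∩ circle(D,3.00): a=6.9153, h=1.0856
  candidates: C₊=(7.4766,1.6225) cross=10.543; C₋=(7.0428,-0.5049) cross=-10.543
  mode + wants cross > 0 → take C=(7.4766,1.6225) (cross=10.543)
ex = (C−B)/|BC| = (0.9990,-0.0454); ey = (0.0454,0.9990)
P = B + -3.18·ex + -2.03·ey = (-2.7851,0.0572)

-2.79 0.06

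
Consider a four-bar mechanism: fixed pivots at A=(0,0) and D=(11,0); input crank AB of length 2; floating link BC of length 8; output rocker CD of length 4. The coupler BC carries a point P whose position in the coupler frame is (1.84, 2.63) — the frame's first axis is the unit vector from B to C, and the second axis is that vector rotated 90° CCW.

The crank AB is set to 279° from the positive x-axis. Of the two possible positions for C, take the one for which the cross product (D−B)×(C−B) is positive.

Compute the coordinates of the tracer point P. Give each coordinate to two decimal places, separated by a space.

0.72 1.21

A=(0,0), D=(11.00,0)
B = A + 2.00·(cos279°, sin279°) = (0.3129, -1.9754)
|BD| = 10.8682
circle(B,8.00) ∩ circle(D,4.00): a=7.6424, h=2.3652
  candidates: C₊=(7.3980,1.7395) cross=25.706; C₋=(8.2578,-2.9121) cross=-25.706
  mode + wants cross > 0 → take C=(7.3980,1.7395) (cross=25.706)
ex = (C−B)/|BC| = (0.8856,0.4644); ey = (-0.4644,0.8856)
P = B + 1.84·ex + 2.63·ey = (0.7212,1.2083)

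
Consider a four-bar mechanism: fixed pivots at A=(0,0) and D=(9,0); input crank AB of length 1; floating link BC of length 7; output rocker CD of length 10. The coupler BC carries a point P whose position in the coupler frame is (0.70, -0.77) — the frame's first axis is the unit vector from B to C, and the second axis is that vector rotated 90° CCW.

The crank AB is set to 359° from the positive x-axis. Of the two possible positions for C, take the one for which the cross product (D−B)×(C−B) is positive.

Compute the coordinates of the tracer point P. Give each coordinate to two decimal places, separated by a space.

1.84 0.59

A=(0,0), D=(9.00,0)
B = A + 1.00·(cos359°, sin359°) = (0.9998, -0.0175)
|BD| = 8.0002
circle(B,7.00) ∩ circle(D,10.00): a=0.8127, h=6.9527
  candidates: C₊=(1.7973,6.9370) cross=55.623; C₋=(1.8277,-6.9683) cross=-55.623
  mode + wants cross > 0 → take C=(1.7973,6.9370) (cross=55.623)
ex = (C−B)/|BC| = (0.1139,0.9935); ey = (-0.9935,0.1139)
P = B + 0.70·ex + -0.77·ey = (1.8446,0.5903)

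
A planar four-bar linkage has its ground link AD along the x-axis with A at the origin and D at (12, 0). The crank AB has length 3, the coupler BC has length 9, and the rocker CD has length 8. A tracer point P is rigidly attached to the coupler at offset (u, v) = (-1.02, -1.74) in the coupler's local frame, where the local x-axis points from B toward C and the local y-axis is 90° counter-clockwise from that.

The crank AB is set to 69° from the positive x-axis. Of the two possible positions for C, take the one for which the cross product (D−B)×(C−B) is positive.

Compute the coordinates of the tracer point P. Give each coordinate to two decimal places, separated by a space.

1.07 0.78

A=(0,0), D=(12.00,0)
B = A + 3.00·(cos69°, sin69°) = (1.0751, 2.8007)
|BD| = 11.2782
circle(B,9.00) ∩ circle(D,8.00): a=6.3928, h=6.3350
  candidates: C₊=(8.8408,7.3498) cross=71.448; C₋=(5.6944,-4.9234) cross=-71.448
  mode + wants cross > 0 → take C=(8.8408,7.3498) (cross=71.448)
ex = (C−B)/|BC| = (0.8629,0.5055); ey = (-0.5055,0.8629)
P = B + -1.02·ex + -1.74·ey = (1.0745,0.7838)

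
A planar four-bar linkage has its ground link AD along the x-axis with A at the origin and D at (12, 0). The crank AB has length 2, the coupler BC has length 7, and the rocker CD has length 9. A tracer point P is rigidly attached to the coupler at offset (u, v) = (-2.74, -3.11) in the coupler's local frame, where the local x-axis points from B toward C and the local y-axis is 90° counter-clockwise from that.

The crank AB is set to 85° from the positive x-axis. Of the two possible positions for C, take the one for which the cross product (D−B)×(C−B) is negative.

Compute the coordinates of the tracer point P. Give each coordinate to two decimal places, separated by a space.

-3.92 2.65

A=(0,0), D=(12.00,0)
B = A + 2.00·(cos85°, sin85°) = (0.1743, 1.9924)
|BD| = 11.9924
circle(B,7.00) ∩ circle(D,9.00): a=4.6620, h=5.2217
  candidates: C₊=(5.6390,6.3670) cross=62.620; C₋=(3.9040,-3.9312) cross=-62.620
  mode - wants cross < 0 → take C=(3.9040,-3.9312) (cross=-62.620)
ex = (C−B)/|BC| = (0.5328,-0.8462); ey = (0.8462,0.5328)
P = B + -2.74·ex + -3.11·ey = (-3.9174,2.6540)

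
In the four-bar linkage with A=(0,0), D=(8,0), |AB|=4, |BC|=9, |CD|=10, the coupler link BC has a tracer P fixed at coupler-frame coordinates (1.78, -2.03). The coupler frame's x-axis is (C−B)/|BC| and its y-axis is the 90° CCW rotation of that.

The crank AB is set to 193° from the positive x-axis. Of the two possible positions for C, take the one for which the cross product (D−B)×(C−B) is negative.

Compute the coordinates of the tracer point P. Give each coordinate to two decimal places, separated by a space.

A=(0,0), D=(8.00,0)
B = A + 4.00·(cos193°, sin193°) = (-3.8975, -0.8998)
|BD| = 11.9315
circle(B,9.00) ∩ circle(D,10.00): a=5.1695, h=7.3672
  candidates: C₊=(0.7017,6.8363) cross=87.902; C₋=(1.8129,-7.8562) cross=-87.902
  mode - wants cross < 0 → take C=(1.8129,-7.8562) (cross=-87.902)
ex = (C−B)/|BC| = (0.6345,-0.7729); ey = (0.7729,0.6345)
P = B + 1.78·ex + -2.03·ey = (-4.3371,-3.5636)

-4.34 -3.56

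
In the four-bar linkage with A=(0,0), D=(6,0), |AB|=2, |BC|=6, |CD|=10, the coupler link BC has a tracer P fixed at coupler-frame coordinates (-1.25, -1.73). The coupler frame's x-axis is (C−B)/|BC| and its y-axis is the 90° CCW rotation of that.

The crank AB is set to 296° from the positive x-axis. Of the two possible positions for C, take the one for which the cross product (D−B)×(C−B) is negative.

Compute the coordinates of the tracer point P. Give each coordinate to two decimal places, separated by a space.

A=(0,0), D=(6.00,0)
B = A + 2.00·(cos296°, sin296°) = (0.8767, -1.7976)
|BD| = 5.4295
circle(B,6.00) ∩ circle(D,10.00): a=-3.1790, h=5.0886
  candidates: C₊=(-3.8077,1.9515) cross=27.628; C₋=(-0.4383,-7.6517) cross=-27.628
  mode - wants cross < 0 → take C=(-0.4383,-7.6517) (cross=-27.628)
ex = (C−B)/|BC| = (-0.2192,-0.9757); ey = (0.9757,-0.2192)
P = B + -1.25·ex + -1.73·ey = (-0.5372,-0.1988)

-0.54 -0.20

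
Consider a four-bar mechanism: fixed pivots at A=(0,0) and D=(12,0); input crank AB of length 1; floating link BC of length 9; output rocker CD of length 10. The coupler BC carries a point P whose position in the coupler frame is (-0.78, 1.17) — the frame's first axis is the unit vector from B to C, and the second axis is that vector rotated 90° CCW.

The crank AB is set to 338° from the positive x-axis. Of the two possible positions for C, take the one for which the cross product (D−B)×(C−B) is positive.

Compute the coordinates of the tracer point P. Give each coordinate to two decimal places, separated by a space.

-0.48 -0.48

A=(0,0), D=(12.00,0)
B = A + 1.00·(cos338°, sin338°) = (0.9272, -0.3746)
|BD| = 11.0792
circle(B,9.00) ∩ circle(D,10.00): a=4.6821, h=7.6862
  candidates: C₊=(5.3467,7.4655) cross=85.157; C₋=(5.8665,-7.8981) cross=-85.157
  mode + wants cross > 0 → take C=(5.3467,7.4655) (cross=85.157)
ex = (C−B)/|BC| = (0.4911,0.8711); ey = (-0.8711,0.4911)
P = B + -0.78·ex + 1.17·ey = (-0.4751,-0.4795)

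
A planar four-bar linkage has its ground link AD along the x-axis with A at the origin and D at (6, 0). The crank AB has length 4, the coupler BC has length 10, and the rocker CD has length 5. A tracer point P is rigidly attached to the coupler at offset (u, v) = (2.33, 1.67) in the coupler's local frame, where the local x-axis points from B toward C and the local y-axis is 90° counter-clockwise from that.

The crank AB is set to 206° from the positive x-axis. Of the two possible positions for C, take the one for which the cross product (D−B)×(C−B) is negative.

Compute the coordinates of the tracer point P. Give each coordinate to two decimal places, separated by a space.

A=(0,0), D=(6.00,0)
B = A + 4.00·(cos206°, sin206°) = (-3.5952, -1.7535)
|BD| = 9.7541
circle(B,10.00) ∩ circle(D,5.00): a=8.7216, h=4.8922
  candidates: C₊=(4.1049,4.6269) cross=47.719; C₋=(5.8638,-4.9981) cross=-47.719
  mode - wants cross < 0 → take C=(5.8638,-4.9981) (cross=-47.719)
ex = (C−B)/|BC| = (0.9459,-0.3245); ey = (0.3245,0.9459)
P = B + 2.33·ex + 1.67·ey = (-0.8494,-0.9298)

-0.85 -0.93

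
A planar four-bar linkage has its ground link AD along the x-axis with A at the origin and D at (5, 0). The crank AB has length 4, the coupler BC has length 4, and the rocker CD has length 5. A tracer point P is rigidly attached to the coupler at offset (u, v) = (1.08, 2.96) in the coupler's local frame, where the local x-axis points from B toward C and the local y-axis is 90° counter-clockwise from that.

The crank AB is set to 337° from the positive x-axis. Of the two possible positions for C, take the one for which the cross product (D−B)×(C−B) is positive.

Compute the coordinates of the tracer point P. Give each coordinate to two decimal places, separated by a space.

1.53 -3.87

A=(0,0), D=(5.00,0)
B = A + 4.00·(cos337°, sin337°) = (3.6820, -1.5629)
|BD| = 2.0445
circle(B,4.00) ∩ circle(D,5.00): a=-1.1788, h=3.8223
  candidates: C₊=(0.0000,0.0000) cross=7.815; C₋=(5.8441,-4.9282) cross=-7.815
  mode + wants cross > 0 → take C=(0.0000,0.0000) (cross=7.815)
ex = (C−B)/|BC| = (-0.9205,0.3907); ey = (-0.3907,-0.9205)
P = B + 1.08·ex + 2.96·ey = (1.5313,-3.8656)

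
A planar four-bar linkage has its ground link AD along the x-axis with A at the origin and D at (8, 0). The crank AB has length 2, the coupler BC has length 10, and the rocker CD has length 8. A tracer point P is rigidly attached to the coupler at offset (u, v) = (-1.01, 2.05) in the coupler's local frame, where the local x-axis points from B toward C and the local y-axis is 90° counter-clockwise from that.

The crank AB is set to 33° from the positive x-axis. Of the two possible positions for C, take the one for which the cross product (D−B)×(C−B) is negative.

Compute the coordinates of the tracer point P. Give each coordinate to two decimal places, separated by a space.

3.04 2.92

A=(0,0), D=(8.00,0)
B = A + 2.00·(cos33°, sin33°) = (1.6773, 1.0893)
|BD| = 6.4158
circle(B,10.00) ∩ circle(D,8.00): a=6.0135, h=7.9899
  candidates: C₊=(8.9600,7.9422) cross=51.261; C₋=(6.2470,-7.8056) cross=-51.261
  mode - wants cross < 0 → take C=(6.2470,-7.8056) (cross=-51.261)
ex = (C−B)/|BC| = (0.4570,-0.8895); ey = (0.8895,0.4570)
P = B + -1.01·ex + 2.05·ey = (3.0393,2.9244)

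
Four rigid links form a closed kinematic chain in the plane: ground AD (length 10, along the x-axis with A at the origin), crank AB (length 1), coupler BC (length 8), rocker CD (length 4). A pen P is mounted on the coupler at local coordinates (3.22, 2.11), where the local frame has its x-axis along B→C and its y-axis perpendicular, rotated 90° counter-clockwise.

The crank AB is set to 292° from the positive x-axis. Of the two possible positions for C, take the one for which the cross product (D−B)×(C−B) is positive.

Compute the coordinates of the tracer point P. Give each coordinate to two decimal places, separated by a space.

A=(0,0), D=(10.00,0)
B = A + 1.00·(cos292°, sin292°) = (0.3746, -0.9272)
|BD| = 9.6699
circle(B,8.00) ∩ circle(D,4.00): a=7.3169, h=3.2347
  candidates: C₊=(7.3476,2.9942) cross=31.279; C₋=(7.9679,-3.4454) cross=-31.279
  mode + wants cross > 0 → take C=(7.3476,2.9942) (cross=31.279)
ex = (C−B)/|BC| = (0.8716,0.4902); ey = (-0.4902,0.8716)
P = B + 3.22·ex + 2.11·ey = (2.1470,2.4903)

2.15 2.49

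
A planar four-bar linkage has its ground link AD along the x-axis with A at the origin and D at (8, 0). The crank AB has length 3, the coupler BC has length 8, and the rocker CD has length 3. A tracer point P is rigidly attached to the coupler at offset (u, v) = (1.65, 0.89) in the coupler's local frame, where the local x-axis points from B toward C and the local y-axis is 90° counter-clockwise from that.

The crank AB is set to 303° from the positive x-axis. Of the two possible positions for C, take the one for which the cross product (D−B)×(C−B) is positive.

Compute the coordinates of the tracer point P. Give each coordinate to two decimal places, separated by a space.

A=(0,0), D=(8.00,0)
B = A + 3.00·(cos303°, sin303°) = (1.6339, -2.5160)
|BD| = 6.8452
circle(B,8.00) ∩ circle(D,3.00): a=7.4400, h=2.9405
  candidates: C₊=(7.4724,2.9532) cross=20.128; C₋=(9.6339,-2.5160) cross=-20.128
  mode + wants cross > 0 → take C=(7.4724,2.9532) (cross=20.128)
ex = (C−B)/|BC| = (0.7298,0.6837); ey = (-0.6837,0.7298)
P = B + 1.65·ex + 0.89·ey = (2.2296,-0.7385)

2.23 -0.74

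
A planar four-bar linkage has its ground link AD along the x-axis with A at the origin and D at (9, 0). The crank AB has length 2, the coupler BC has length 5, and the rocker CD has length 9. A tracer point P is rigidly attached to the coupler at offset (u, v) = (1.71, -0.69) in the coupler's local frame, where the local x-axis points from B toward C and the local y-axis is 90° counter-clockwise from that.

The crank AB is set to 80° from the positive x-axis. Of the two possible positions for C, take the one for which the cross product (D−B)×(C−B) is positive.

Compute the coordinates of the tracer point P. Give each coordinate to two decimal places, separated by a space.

1.75 3.16

A=(0,0), D=(9.00,0)
B = A + 2.00·(cos80°, sin80°) = (0.3473, 1.9696)
|BD| = 8.8740
circle(B,5.00) ∩ circle(D,9.00): a=1.2818, h=4.8329
  candidates: C₊=(2.6698,6.3975) cross=42.888; C₋=(0.5244,-3.0272) cross=-42.888
  mode + wants cross > 0 → take C=(2.6698,6.3975) (cross=42.888)
ex = (C−B)/|BC| = (0.4645,0.8856); ey = (-0.8856,0.4645)
P = B + 1.71·ex + -0.69·ey = (1.7526,3.1635)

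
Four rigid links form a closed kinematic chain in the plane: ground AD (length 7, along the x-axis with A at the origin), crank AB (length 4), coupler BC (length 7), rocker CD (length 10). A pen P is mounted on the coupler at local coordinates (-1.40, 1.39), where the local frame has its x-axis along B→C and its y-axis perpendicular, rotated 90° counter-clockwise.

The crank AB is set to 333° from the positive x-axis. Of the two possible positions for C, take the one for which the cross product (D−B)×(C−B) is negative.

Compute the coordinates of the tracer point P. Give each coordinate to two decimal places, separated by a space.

5.24 -0.78

A=(0,0), D=(7.00,0)
B = A + 4.00·(cos333°, sin333°) = (3.5640, -1.8160)
|BD| = 3.8863
circle(B,7.00) ∩ circle(D,10.00): a=-4.6183, h=5.2604
  candidates: C₊=(-2.9771,0.6768) cross=20.444; C₋=(1.9389,-8.6247) cross=-20.444
  mode - wants cross < 0 → take C=(1.9389,-8.6247) (cross=-20.444)
ex = (C−B)/|BC| = (-0.2322,-0.9727); ey = (0.9727,-0.2322)
P = B + -1.40·ex + 1.39·ey = (5.2411,-0.7769)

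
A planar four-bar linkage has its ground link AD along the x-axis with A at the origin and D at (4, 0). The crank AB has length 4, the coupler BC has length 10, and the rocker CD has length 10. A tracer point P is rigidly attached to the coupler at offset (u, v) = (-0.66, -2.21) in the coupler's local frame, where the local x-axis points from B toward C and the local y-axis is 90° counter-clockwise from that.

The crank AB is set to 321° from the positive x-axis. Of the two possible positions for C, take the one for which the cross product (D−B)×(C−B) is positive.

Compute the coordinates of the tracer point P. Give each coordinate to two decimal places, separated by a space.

A=(0,0), D=(4.00,0)
B = A + 4.00·(cos321°, sin321°) = (3.1086, -2.5173)
|BD| = 2.6705
circle(B,10.00) ∩ circle(D,10.00): a=1.3352, h=9.9105
  candidates: C₊=(-5.7877,2.0495) cross=26.465; C₋=(12.8963,-4.5668) cross=-26.465
  mode + wants cross > 0 → take C=(-5.7877,2.0495) (cross=26.465)
ex = (C−B)/|BC| = (-0.8896,0.4567); ey = (-0.4567,-0.8896)
P = B + -0.66·ex + -2.21·ey = (4.7050,-0.8526)

4.71 -0.85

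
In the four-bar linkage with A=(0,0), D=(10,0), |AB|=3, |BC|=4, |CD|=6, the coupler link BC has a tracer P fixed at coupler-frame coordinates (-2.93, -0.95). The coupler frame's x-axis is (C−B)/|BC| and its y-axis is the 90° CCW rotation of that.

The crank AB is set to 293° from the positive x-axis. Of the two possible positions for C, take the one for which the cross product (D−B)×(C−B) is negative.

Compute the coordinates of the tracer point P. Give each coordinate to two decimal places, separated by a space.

A=(0,0), D=(10.00,0)
B = A + 3.00·(cos293°, sin293°) = (1.1722, -2.7615)
|BD| = 9.2497
circle(B,4.00) ∩ circle(D,6.00): a=3.5437, h=1.8553
  candidates: C₊=(4.0004,0.0672) cross=17.161; C₋=(5.1082,-3.4742) cross=-17.161
  mode - wants cross < 0 → take C=(5.1082,-3.4742) (cross=-17.161)
ex = (C−B)/|BC| = (0.9840,-0.1782); ey = (0.1782,0.9840)
P = B + -2.93·ex + -0.95·ey = (-1.8802,-3.1743)

-1.88 -3.17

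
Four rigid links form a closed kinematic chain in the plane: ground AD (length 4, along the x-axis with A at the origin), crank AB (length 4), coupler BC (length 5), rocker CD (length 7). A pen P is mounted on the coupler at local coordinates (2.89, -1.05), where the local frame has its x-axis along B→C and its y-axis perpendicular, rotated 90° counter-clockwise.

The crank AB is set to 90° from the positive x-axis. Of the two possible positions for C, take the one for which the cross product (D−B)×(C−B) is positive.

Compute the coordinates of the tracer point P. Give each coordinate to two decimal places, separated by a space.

2.94 4.89

A=(0,0), D=(4.00,0)
B = A + 4.00·(cos90°, sin90°) = (0.0000, 4.0000)
|BD| = 5.6569
circle(B,5.00) ∩ circle(D,7.00): a=0.7071, h=4.9497
  candidates: C₊=(4.0000,7.0000) cross=28.000; C₋=(-3.0000,0.0000) cross=-28.000
  mode + wants cross > 0 → take C=(4.0000,7.0000) (cross=28.000)
ex = (C−B)/|BC| = (0.8000,0.6000); ey = (-0.6000,0.8000)
P = B + 2.89·ex + -1.05·ey = (2.9420,4.8940)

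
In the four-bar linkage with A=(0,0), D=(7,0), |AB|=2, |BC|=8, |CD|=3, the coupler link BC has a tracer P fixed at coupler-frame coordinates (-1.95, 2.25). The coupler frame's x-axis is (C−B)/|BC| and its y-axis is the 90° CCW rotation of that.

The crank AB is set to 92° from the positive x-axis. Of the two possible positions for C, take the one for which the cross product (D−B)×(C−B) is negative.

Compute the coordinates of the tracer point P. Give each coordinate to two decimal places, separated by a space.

A=(0,0), D=(7.00,0)
B = A + 2.00·(cos92°, sin92°) = (-0.0698, 1.9988)
|BD| = 7.3469
circle(B,8.00) ∩ circle(D,3.00): a=7.4165, h=2.9992
  candidates: C₊=(7.8829,2.8671) cross=22.035; C₋=(6.2510,-2.9050) cross=-22.035
  mode - wants cross < 0 → take C=(6.2510,-2.9050) (cross=-22.035)
ex = (C−B)/|BC| = (0.7901,-0.6130); ey = (0.6130,0.7901)
P = B + -1.95·ex + 2.25·ey = (-0.2313,4.9718)

-0.23 4.97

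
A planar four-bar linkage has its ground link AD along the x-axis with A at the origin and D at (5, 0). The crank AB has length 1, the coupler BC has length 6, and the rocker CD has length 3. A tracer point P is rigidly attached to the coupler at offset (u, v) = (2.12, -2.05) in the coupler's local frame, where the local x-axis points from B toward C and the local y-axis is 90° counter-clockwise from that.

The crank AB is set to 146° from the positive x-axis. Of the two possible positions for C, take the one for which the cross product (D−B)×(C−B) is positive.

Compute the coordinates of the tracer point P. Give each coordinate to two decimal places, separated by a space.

1.94 -0.46

A=(0,0), D=(5.00,0)
B = A + 1.00·(cos146°, sin146°) = (-0.8290, 0.5592)
|BD| = 5.8558
circle(B,6.00) ∩ circle(D,3.00): a=5.2333, h=2.9347
  candidates: C₊=(4.6606,2.9807) cross=17.185; C₋=(4.1001,-2.8619) cross=-17.185
  mode + wants cross > 0 → take C=(4.6606,2.9807) (cross=17.185)
ex = (C−B)/|BC| = (0.9149,0.4036); ey = (-0.4036,0.9149)
P = B + 2.12·ex + -2.05·ey = (1.9380,-0.4608)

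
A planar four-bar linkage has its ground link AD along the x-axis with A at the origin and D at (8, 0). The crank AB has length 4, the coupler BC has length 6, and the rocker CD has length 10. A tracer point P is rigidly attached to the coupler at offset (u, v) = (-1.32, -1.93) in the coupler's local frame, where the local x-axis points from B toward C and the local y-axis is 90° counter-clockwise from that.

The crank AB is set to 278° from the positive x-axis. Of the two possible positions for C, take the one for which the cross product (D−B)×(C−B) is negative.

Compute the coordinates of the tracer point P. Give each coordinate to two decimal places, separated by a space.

-1.78 -3.87

A=(0,0), D=(8.00,0)
B = A + 4.00·(cos278°, sin278°) = (0.5567, -3.9611)
|BD| = 8.4317
circle(B,6.00) ∩ circle(D,10.00): a=0.4206, h=5.9852
  candidates: C₊=(-1.8838,1.5202) cross=50.466; C₋=(3.7398,-9.0471) cross=-50.466
  mode - wants cross < 0 → take C=(3.7398,-9.0471) (cross=-50.466)
ex = (C−B)/|BC| = (0.5305,-0.8477); ey = (0.8477,0.5305)
P = B + -1.32·ex + -1.93·ey = (-1.7796,-3.8660)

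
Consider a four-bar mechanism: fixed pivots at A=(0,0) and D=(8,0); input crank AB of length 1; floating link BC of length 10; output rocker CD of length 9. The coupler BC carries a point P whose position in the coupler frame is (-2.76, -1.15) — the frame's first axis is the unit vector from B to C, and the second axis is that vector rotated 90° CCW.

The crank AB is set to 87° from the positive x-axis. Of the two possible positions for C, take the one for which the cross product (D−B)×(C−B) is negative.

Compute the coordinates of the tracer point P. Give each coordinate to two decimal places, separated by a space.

A=(0,0), D=(8.00,0)
B = A + 1.00·(cos87°, sin87°) = (0.0523, 0.9986)
|BD| = 8.0102
circle(B,10.00) ∩ circle(D,9.00): a=5.1911, h=8.5471
  candidates: C₊=(6.2685,8.8319) cross=68.464; C₋=(4.1373,-8.1290) cross=-68.464
  mode - wants cross < 0 → take C=(4.1373,-8.1290) (cross=-68.464)
ex = (C−B)/|BC| = (0.4085,-0.9128); ey = (0.9128,0.4085)
P = B + -2.76·ex + -1.15·ey = (-2.1248,3.0481)

-2.12 3.05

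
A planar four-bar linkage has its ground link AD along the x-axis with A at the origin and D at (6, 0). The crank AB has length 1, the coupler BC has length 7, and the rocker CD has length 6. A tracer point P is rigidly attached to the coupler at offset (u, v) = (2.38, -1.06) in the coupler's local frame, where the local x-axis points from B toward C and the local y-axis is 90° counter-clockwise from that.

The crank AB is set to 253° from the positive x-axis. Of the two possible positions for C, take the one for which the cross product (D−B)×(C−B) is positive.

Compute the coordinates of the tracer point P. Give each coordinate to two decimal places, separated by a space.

1.77 0.64

A=(0,0), D=(6.00,0)
B = A + 1.00·(cos253°, sin253°) = (-0.2924, -0.9563)
|BD| = 6.3646
circle(B,7.00) ∩ circle(D,6.00): a=4.2036, h=5.5973
  candidates: C₊=(3.0225,5.2091) cross=35.625; C₋=(4.7045,-5.8585) cross=-35.625
  mode + wants cross > 0 → take C=(3.0225,5.2091) (cross=35.625)
ex = (C−B)/|BC| = (0.4735,0.8808); ey = (-0.8808,0.4735)
P = B + 2.38·ex + -1.06·ey = (1.7683,0.6380)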